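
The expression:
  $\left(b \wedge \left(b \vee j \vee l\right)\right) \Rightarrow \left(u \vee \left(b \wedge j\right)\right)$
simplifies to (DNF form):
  $j \vee u \vee \neg b$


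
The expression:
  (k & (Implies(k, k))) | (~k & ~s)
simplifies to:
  k | ~s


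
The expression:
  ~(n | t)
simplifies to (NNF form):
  ~n & ~t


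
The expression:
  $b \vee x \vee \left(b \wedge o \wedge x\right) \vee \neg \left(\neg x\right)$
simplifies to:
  $b \vee x$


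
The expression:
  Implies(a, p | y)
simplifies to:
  p | y | ~a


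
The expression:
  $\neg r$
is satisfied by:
  {r: False}


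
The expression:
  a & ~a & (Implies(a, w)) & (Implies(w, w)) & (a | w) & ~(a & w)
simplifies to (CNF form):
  False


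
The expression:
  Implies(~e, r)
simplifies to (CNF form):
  e | r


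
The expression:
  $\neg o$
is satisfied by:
  {o: False}


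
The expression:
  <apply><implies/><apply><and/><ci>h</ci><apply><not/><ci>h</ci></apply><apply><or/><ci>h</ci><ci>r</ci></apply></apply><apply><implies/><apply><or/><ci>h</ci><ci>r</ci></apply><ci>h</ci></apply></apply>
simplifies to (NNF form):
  <true/>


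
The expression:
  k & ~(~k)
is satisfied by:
  {k: True}


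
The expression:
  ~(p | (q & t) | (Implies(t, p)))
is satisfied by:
  {t: True, q: False, p: False}


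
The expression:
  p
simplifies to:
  p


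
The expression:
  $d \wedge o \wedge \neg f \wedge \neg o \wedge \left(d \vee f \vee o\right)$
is never true.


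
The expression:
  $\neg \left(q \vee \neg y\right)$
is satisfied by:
  {y: True, q: False}


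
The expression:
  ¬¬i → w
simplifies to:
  w ∨ ¬i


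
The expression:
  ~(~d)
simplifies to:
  d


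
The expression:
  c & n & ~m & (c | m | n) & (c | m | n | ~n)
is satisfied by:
  {c: True, n: True, m: False}


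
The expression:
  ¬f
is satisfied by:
  {f: False}


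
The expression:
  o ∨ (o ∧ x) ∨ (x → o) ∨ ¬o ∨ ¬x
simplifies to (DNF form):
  True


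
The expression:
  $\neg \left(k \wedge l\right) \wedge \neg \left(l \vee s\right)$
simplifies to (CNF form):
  $\neg l \wedge \neg s$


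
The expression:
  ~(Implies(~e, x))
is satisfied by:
  {x: False, e: False}


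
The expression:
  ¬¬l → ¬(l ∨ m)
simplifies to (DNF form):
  ¬l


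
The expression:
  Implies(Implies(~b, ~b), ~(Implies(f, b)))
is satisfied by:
  {f: True, b: False}


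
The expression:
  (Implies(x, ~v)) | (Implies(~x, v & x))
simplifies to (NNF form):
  True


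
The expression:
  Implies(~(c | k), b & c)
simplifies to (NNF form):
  c | k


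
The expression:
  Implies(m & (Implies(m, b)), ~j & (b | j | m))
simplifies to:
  ~b | ~j | ~m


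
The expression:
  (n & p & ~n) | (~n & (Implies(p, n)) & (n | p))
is never true.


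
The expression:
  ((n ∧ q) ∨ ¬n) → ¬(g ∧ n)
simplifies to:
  ¬g ∨ ¬n ∨ ¬q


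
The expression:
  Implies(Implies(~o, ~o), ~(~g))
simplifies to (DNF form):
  g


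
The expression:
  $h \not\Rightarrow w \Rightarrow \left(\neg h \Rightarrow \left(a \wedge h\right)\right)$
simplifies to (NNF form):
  $\text{True}$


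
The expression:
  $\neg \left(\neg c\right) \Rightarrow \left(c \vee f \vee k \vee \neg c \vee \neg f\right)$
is always true.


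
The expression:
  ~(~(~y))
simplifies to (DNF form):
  ~y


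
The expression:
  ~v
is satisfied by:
  {v: False}


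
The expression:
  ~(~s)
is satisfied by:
  {s: True}


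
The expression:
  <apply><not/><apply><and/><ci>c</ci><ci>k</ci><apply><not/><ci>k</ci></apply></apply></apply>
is always true.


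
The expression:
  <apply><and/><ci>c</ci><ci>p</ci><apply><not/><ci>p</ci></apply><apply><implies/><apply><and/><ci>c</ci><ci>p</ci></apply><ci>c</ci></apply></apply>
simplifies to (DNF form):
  <false/>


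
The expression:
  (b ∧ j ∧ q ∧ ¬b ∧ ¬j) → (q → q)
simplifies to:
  True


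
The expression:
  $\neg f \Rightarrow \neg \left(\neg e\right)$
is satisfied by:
  {e: True, f: True}
  {e: True, f: False}
  {f: True, e: False}


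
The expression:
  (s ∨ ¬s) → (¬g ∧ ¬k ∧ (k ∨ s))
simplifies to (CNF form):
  s ∧ ¬g ∧ ¬k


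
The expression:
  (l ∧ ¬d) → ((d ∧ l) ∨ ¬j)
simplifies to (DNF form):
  d ∨ ¬j ∨ ¬l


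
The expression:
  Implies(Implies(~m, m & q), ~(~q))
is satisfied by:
  {q: True, m: False}
  {m: False, q: False}
  {m: True, q: True}


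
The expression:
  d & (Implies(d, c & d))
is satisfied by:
  {c: True, d: True}


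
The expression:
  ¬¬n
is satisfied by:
  {n: True}


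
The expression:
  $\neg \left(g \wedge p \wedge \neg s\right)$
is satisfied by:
  {s: True, p: False, g: False}
  {p: False, g: False, s: False}
  {g: True, s: True, p: False}
  {g: True, p: False, s: False}
  {s: True, p: True, g: False}
  {p: True, s: False, g: False}
  {g: True, p: True, s: True}


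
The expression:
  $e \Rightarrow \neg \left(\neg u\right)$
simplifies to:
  $u \vee \neg e$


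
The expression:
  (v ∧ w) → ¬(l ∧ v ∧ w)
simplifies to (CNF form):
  ¬l ∨ ¬v ∨ ¬w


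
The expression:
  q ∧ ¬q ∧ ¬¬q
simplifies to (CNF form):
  False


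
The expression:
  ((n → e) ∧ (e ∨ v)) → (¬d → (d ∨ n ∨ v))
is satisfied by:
  {n: True, d: True, v: True, e: False}
  {n: True, d: True, e: False, v: False}
  {n: True, v: True, e: False, d: False}
  {n: True, e: False, v: False, d: False}
  {d: True, v: True, e: False, n: False}
  {d: True, e: False, v: False, n: False}
  {v: True, d: False, e: False, n: False}
  {d: False, e: False, v: False, n: False}
  {d: True, n: True, e: True, v: True}
  {d: True, n: True, e: True, v: False}
  {n: True, e: True, v: True, d: False}
  {n: True, e: True, d: False, v: False}
  {v: True, e: True, d: True, n: False}
  {e: True, d: True, n: False, v: False}
  {e: True, v: True, n: False, d: False}


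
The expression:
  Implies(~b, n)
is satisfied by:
  {n: True, b: True}
  {n: True, b: False}
  {b: True, n: False}


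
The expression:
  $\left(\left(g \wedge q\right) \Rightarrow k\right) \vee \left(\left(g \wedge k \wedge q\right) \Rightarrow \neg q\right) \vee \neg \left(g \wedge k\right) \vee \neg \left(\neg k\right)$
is always true.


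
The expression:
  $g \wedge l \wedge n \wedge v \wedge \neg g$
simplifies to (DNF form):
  $\text{False}$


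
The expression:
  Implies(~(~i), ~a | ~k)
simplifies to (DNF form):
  ~a | ~i | ~k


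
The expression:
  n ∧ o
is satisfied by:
  {o: True, n: True}


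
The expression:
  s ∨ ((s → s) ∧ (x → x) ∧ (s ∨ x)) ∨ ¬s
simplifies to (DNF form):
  True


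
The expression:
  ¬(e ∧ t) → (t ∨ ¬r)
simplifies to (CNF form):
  t ∨ ¬r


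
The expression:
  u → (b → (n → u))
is always true.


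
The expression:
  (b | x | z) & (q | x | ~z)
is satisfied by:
  {x: True, q: True, b: True, z: False}
  {x: True, q: True, b: False, z: False}
  {x: True, b: True, q: False, z: False}
  {x: True, b: False, q: False, z: False}
  {x: True, z: True, q: True, b: True}
  {x: True, z: True, q: True, b: False}
  {x: True, z: True, q: False, b: True}
  {x: True, z: True, q: False, b: False}
  {q: True, b: True, x: False, z: False}
  {b: True, x: False, q: False, z: False}
  {z: True, q: True, b: True, x: False}
  {z: True, q: True, x: False, b: False}


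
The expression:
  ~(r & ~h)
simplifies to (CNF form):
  h | ~r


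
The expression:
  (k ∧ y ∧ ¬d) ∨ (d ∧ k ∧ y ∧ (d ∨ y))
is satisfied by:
  {y: True, k: True}


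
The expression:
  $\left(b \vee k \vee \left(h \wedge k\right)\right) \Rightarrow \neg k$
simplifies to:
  $\neg k$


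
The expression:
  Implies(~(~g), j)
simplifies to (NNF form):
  j | ~g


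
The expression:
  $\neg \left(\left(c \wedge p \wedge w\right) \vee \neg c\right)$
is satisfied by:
  {c: True, p: False, w: False}
  {c: True, w: True, p: False}
  {c: True, p: True, w: False}


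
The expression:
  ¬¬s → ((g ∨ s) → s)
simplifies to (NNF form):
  True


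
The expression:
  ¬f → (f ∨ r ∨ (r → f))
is always true.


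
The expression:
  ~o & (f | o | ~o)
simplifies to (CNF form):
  ~o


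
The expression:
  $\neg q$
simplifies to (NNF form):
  $\neg q$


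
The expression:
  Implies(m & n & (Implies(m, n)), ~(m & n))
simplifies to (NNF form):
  ~m | ~n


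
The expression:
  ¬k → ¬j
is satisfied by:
  {k: True, j: False}
  {j: False, k: False}
  {j: True, k: True}


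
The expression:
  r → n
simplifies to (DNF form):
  n ∨ ¬r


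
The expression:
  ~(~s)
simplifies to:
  s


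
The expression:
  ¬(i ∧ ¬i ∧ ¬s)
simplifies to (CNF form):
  True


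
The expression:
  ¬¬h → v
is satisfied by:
  {v: True, h: False}
  {h: False, v: False}
  {h: True, v: True}


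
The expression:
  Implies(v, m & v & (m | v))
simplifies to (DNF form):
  m | ~v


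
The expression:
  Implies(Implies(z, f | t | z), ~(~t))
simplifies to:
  t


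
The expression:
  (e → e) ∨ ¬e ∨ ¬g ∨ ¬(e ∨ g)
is always true.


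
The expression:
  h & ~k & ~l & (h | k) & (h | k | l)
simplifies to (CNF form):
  h & ~k & ~l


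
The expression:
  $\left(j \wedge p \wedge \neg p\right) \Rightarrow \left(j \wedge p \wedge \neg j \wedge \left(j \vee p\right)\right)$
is always true.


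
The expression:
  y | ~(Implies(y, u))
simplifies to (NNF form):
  y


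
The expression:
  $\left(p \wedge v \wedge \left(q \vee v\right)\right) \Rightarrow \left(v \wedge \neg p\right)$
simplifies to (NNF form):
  $\neg p \vee \neg v$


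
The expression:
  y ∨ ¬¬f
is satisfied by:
  {y: True, f: True}
  {y: True, f: False}
  {f: True, y: False}


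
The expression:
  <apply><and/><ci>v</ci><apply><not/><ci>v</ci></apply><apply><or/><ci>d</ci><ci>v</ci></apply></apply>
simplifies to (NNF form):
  <false/>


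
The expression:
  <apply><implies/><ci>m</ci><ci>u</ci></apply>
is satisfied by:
  {u: True, m: False}
  {m: False, u: False}
  {m: True, u: True}


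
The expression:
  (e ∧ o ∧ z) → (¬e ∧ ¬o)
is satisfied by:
  {o: False, e: False, z: False}
  {z: True, o: False, e: False}
  {e: True, o: False, z: False}
  {z: True, e: True, o: False}
  {o: True, z: False, e: False}
  {z: True, o: True, e: False}
  {e: True, o: True, z: False}


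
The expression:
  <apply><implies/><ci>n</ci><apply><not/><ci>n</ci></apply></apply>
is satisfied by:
  {n: False}


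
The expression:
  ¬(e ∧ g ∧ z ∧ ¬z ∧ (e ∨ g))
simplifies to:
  True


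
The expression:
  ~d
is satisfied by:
  {d: False}


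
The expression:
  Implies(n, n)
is always true.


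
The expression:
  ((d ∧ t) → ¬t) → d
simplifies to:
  d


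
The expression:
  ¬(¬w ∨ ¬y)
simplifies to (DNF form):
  w ∧ y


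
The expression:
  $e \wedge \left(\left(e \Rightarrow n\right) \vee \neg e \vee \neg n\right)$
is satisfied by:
  {e: True}


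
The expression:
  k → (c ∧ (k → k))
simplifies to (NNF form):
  c ∨ ¬k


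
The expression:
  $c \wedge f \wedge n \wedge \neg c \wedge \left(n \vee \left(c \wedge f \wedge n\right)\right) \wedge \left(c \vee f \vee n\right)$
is never true.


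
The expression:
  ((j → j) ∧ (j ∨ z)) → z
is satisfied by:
  {z: True, j: False}
  {j: False, z: False}
  {j: True, z: True}


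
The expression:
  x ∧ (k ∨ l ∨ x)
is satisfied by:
  {x: True}


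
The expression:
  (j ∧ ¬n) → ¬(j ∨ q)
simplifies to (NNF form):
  n ∨ ¬j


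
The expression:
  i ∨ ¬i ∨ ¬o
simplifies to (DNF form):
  True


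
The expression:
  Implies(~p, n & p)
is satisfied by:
  {p: True}


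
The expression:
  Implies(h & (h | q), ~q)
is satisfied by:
  {h: False, q: False}
  {q: True, h: False}
  {h: True, q: False}


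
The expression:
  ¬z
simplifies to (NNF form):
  ¬z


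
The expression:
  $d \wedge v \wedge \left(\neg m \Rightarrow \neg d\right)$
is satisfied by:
  {m: True, d: True, v: True}


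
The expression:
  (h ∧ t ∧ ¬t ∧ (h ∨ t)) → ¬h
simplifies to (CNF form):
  True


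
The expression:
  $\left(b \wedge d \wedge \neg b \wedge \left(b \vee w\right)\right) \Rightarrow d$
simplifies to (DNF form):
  $\text{True}$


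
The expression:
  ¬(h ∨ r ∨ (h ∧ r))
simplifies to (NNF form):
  ¬h ∧ ¬r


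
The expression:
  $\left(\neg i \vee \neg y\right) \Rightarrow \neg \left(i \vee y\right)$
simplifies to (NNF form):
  $\left(i \wedge y\right) \vee \left(\neg i \wedge \neg y\right)$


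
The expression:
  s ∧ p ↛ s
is never true.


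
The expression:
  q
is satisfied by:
  {q: True}


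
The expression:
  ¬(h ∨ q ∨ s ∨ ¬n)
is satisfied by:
  {n: True, q: False, h: False, s: False}


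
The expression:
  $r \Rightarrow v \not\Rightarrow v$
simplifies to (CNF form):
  $\neg r$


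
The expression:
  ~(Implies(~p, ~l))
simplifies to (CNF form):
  l & ~p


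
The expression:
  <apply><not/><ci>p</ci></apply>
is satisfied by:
  {p: False}


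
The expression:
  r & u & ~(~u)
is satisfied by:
  {r: True, u: True}


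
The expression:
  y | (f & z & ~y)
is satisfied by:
  {y: True, z: True, f: True}
  {y: True, z: True, f: False}
  {y: True, f: True, z: False}
  {y: True, f: False, z: False}
  {z: True, f: True, y: False}


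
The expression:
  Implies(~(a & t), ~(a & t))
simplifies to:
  True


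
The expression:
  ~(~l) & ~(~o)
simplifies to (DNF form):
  l & o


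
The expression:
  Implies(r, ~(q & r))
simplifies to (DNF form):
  ~q | ~r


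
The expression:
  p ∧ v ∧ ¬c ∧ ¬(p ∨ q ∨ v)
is never true.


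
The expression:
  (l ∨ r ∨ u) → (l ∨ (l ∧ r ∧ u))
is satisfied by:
  {l: True, u: False, r: False}
  {r: True, l: True, u: False}
  {l: True, u: True, r: False}
  {r: True, l: True, u: True}
  {r: False, u: False, l: False}


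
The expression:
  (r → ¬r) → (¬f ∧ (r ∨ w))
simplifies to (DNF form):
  r ∨ (w ∧ ¬f)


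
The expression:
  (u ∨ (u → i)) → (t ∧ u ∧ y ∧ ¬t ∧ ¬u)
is never true.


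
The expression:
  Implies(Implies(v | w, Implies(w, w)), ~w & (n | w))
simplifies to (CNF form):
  n & ~w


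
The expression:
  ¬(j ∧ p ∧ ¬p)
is always true.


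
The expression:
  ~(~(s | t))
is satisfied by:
  {t: True, s: True}
  {t: True, s: False}
  {s: True, t: False}


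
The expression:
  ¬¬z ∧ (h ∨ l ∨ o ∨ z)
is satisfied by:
  {z: True}


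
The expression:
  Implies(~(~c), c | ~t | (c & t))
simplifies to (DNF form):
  True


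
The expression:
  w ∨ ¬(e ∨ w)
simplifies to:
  w ∨ ¬e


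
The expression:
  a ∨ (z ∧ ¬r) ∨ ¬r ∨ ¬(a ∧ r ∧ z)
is always true.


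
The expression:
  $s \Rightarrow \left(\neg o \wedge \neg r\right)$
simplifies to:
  $\left(\neg o \wedge \neg r\right) \vee \neg s$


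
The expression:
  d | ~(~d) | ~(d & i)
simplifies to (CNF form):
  True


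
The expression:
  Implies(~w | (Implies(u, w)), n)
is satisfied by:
  {n: True}


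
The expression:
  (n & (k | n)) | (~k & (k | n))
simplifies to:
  n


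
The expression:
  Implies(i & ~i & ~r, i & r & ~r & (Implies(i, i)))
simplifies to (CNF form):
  True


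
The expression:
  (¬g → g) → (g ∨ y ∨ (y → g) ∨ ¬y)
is always true.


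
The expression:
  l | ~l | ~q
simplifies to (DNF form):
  True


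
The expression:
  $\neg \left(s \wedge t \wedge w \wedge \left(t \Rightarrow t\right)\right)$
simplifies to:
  $\neg s \vee \neg t \vee \neg w$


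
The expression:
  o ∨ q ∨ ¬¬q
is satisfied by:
  {q: True, o: True}
  {q: True, o: False}
  {o: True, q: False}


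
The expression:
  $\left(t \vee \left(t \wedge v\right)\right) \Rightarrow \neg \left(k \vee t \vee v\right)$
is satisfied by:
  {t: False}


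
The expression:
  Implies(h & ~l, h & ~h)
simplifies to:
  l | ~h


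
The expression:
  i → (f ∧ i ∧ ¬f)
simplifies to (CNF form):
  ¬i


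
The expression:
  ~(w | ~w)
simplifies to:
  False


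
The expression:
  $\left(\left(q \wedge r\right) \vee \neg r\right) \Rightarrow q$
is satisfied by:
  {r: True, q: True}
  {r: True, q: False}
  {q: True, r: False}


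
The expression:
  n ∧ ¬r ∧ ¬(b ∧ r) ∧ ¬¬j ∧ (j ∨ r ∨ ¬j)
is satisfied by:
  {j: True, n: True, r: False}


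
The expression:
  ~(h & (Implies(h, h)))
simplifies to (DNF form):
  ~h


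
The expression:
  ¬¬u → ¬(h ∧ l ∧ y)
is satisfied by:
  {l: False, u: False, y: False, h: False}
  {h: True, l: False, u: False, y: False}
  {y: True, l: False, u: False, h: False}
  {h: True, y: True, l: False, u: False}
  {u: True, h: False, l: False, y: False}
  {h: True, u: True, l: False, y: False}
  {y: True, u: True, h: False, l: False}
  {h: True, y: True, u: True, l: False}
  {l: True, y: False, u: False, h: False}
  {h: True, l: True, y: False, u: False}
  {y: True, l: True, h: False, u: False}
  {h: True, y: True, l: True, u: False}
  {u: True, l: True, y: False, h: False}
  {h: True, u: True, l: True, y: False}
  {y: True, u: True, l: True, h: False}


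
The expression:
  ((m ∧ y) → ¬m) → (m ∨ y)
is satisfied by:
  {y: True, m: True}
  {y: True, m: False}
  {m: True, y: False}


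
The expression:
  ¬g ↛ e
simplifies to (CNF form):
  e ∨ ¬g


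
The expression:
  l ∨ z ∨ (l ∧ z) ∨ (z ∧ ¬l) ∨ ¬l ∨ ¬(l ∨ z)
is always true.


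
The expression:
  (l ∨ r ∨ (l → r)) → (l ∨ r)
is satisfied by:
  {r: True, l: True}
  {r: True, l: False}
  {l: True, r: False}


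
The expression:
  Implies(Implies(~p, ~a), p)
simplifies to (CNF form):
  a | p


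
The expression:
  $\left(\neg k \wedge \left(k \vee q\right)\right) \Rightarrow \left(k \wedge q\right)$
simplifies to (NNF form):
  $k \vee \neg q$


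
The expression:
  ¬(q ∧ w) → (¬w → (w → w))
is always true.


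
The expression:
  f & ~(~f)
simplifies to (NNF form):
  f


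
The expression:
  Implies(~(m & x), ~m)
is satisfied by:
  {x: True, m: False}
  {m: False, x: False}
  {m: True, x: True}


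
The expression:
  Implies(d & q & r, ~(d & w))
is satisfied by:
  {w: False, q: False, d: False, r: False}
  {r: True, w: False, q: False, d: False}
  {d: True, w: False, q: False, r: False}
  {r: True, d: True, w: False, q: False}
  {q: True, r: False, w: False, d: False}
  {r: True, q: True, w: False, d: False}
  {d: True, q: True, r: False, w: False}
  {r: True, d: True, q: True, w: False}
  {w: True, d: False, q: False, r: False}
  {r: True, w: True, d: False, q: False}
  {d: True, w: True, r: False, q: False}
  {r: True, d: True, w: True, q: False}
  {q: True, w: True, d: False, r: False}
  {r: True, q: True, w: True, d: False}
  {d: True, q: True, w: True, r: False}


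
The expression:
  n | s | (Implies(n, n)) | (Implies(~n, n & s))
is always true.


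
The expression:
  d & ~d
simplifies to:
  False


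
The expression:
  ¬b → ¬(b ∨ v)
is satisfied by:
  {b: True, v: False}
  {v: False, b: False}
  {v: True, b: True}


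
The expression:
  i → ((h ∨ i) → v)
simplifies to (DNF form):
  v ∨ ¬i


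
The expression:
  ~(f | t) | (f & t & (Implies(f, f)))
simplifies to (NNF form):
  (f & t) | (~f & ~t)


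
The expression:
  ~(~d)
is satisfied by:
  {d: True}


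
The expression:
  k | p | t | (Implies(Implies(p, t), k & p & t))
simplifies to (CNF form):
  k | p | t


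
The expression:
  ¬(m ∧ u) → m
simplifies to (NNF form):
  m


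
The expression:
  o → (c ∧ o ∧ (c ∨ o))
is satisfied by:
  {c: True, o: False}
  {o: False, c: False}
  {o: True, c: True}


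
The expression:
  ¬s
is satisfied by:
  {s: False}


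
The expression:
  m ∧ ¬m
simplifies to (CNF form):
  False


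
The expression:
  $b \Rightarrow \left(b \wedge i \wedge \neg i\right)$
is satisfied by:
  {b: False}


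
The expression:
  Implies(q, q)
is always true.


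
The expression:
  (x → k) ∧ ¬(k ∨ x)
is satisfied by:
  {x: False, k: False}


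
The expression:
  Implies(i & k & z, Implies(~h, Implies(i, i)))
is always true.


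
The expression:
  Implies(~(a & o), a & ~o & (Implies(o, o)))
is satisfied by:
  {a: True}


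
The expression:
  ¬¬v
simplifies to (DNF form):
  v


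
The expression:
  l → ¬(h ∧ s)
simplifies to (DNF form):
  ¬h ∨ ¬l ∨ ¬s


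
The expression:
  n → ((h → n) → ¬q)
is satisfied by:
  {q: False, n: False}
  {n: True, q: False}
  {q: True, n: False}


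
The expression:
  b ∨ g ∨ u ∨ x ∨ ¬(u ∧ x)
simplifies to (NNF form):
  True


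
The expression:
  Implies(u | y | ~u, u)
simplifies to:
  u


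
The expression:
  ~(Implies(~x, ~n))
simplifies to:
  n & ~x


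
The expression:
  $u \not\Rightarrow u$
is never true.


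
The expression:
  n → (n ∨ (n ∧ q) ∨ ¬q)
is always true.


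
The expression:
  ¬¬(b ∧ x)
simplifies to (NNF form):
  b ∧ x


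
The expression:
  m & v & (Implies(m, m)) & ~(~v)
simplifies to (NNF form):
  m & v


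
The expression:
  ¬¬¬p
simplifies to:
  ¬p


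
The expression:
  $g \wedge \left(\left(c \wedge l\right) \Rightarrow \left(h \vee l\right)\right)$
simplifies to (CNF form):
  $g$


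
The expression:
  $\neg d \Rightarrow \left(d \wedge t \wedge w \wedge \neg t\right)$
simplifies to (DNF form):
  $d$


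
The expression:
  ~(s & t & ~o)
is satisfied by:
  {o: True, s: False, t: False}
  {s: False, t: False, o: False}
  {o: True, t: True, s: False}
  {t: True, s: False, o: False}
  {o: True, s: True, t: False}
  {s: True, o: False, t: False}
  {o: True, t: True, s: True}


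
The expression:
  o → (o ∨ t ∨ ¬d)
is always true.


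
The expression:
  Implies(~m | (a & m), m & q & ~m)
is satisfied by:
  {m: True, a: False}


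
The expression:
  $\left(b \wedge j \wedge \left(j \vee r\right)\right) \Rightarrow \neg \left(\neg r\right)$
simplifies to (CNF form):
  $r \vee \neg b \vee \neg j$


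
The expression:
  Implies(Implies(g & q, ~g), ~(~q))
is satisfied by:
  {q: True}


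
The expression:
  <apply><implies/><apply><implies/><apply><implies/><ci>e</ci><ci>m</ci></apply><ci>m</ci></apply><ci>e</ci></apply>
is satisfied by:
  {e: True, m: False}
  {m: False, e: False}
  {m: True, e: True}


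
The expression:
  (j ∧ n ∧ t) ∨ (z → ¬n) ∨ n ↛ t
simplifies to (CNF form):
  j ∨ ¬n ∨ ¬t ∨ ¬z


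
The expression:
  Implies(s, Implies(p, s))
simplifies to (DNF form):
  True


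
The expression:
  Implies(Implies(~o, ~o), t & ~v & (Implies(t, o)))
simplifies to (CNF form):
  o & t & ~v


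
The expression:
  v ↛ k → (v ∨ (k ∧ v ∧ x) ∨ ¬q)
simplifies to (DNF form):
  True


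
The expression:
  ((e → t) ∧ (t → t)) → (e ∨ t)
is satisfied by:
  {t: True, e: True}
  {t: True, e: False}
  {e: True, t: False}


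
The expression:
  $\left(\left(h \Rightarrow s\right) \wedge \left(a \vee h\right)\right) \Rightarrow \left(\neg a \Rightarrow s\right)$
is always true.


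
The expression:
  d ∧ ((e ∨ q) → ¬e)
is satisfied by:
  {d: True, e: False}


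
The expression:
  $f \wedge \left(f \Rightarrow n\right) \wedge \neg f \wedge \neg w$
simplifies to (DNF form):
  $\text{False}$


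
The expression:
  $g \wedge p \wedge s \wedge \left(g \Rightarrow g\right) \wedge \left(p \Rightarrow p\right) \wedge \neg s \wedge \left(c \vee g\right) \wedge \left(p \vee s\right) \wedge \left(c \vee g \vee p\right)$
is never true.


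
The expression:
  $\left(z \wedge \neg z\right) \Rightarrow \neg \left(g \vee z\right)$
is always true.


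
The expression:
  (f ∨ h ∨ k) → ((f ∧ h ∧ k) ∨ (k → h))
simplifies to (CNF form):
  h ∨ ¬k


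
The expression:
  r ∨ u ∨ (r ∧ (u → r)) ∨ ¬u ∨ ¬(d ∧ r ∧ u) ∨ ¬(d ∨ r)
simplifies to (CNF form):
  True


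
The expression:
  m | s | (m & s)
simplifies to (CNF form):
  m | s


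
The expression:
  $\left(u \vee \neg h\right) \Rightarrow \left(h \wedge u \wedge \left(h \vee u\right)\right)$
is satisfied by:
  {h: True}


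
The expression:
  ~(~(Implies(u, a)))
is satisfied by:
  {a: True, u: False}
  {u: False, a: False}
  {u: True, a: True}


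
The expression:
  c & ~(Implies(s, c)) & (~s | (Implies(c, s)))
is never true.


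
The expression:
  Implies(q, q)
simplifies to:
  True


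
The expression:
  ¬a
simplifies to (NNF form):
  ¬a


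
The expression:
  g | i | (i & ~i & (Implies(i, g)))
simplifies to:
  g | i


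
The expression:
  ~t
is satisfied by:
  {t: False}


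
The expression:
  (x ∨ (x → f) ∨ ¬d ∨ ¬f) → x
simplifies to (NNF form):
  x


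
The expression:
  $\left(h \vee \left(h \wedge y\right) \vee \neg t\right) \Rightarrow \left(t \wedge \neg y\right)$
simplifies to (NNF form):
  $t \wedge \left(\neg h \vee \neg y\right)$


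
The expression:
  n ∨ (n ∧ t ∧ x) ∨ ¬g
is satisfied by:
  {n: True, g: False}
  {g: False, n: False}
  {g: True, n: True}


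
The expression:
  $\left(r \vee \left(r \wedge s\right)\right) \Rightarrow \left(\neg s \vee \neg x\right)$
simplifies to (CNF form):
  $\neg r \vee \neg s \vee \neg x$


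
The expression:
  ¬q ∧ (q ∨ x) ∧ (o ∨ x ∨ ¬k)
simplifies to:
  x ∧ ¬q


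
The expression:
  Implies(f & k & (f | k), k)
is always true.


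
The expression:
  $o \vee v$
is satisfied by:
  {o: True, v: True}
  {o: True, v: False}
  {v: True, o: False}


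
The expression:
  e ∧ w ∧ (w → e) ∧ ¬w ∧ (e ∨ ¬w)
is never true.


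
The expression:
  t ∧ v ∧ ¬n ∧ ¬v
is never true.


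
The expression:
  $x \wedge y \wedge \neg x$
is never true.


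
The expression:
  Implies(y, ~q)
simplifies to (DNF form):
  ~q | ~y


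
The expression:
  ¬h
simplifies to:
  ¬h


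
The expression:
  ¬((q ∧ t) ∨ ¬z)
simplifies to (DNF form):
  (z ∧ ¬q) ∨ (z ∧ ¬t)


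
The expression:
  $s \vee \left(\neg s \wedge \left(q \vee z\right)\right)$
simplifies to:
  $q \vee s \vee z$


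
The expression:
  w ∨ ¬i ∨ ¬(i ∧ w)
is always true.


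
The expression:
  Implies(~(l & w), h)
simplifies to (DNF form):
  h | (l & w)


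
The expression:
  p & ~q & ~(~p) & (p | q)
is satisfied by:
  {p: True, q: False}


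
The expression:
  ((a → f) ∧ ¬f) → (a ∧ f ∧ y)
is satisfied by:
  {a: True, f: True}
  {a: True, f: False}
  {f: True, a: False}


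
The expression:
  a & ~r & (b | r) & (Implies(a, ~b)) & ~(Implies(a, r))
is never true.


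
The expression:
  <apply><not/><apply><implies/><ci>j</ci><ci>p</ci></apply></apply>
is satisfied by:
  {j: True, p: False}


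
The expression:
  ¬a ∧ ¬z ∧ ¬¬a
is never true.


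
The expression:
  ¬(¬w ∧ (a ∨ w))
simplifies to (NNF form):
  w ∨ ¬a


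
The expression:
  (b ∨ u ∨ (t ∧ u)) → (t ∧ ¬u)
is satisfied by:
  {t: True, u: False, b: False}
  {u: False, b: False, t: False}
  {b: True, t: True, u: False}


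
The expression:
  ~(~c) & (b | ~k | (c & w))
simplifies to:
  c & (b | w | ~k)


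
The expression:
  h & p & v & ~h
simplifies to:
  False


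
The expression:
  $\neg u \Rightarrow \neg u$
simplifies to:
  $\text{True}$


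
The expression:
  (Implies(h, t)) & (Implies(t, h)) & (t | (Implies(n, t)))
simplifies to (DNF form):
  (h & t) | (h & ~h) | (h & t & ~n) | (h & t & ~t) | (h & ~h & ~n) | (h & ~h & ~t) | (t & ~n & ~t) | (~h & ~n & ~t)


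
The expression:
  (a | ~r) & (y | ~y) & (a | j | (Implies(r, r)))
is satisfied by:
  {a: True, r: False}
  {r: False, a: False}
  {r: True, a: True}


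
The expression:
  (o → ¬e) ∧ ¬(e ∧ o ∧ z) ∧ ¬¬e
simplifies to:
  e ∧ ¬o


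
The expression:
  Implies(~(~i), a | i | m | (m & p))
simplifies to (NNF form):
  True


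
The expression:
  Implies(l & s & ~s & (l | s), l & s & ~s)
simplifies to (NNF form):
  True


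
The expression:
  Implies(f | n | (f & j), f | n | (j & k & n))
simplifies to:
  True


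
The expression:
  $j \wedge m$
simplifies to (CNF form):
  $j \wedge m$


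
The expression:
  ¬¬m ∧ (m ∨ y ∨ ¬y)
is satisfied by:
  {m: True}


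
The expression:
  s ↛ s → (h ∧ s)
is always true.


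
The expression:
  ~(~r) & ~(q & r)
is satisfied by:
  {r: True, q: False}


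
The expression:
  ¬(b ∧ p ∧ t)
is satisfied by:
  {p: False, t: False, b: False}
  {b: True, p: False, t: False}
  {t: True, p: False, b: False}
  {b: True, t: True, p: False}
  {p: True, b: False, t: False}
  {b: True, p: True, t: False}
  {t: True, p: True, b: False}


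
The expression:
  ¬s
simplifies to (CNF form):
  ¬s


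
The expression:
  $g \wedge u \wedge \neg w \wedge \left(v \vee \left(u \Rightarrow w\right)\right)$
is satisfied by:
  {u: True, g: True, v: True, w: False}


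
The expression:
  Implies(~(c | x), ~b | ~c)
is always true.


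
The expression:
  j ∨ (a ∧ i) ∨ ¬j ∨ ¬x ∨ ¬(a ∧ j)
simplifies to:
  True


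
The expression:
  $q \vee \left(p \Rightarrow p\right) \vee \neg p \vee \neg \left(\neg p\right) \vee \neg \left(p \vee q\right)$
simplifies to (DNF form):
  $\text{True}$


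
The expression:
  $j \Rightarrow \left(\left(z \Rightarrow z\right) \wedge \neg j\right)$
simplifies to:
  $\neg j$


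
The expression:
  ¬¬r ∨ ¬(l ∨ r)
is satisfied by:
  {r: True, l: False}
  {l: False, r: False}
  {l: True, r: True}


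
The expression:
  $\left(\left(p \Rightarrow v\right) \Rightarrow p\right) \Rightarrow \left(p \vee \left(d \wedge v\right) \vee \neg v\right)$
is always true.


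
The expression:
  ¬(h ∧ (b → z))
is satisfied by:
  {b: True, h: False, z: False}
  {b: False, h: False, z: False}
  {z: True, b: True, h: False}
  {z: True, b: False, h: False}
  {h: True, b: True, z: False}


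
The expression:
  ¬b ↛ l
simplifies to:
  l ∨ ¬b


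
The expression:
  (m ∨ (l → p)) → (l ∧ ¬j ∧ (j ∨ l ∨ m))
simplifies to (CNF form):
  l ∧ (¬j ∨ ¬m) ∧ (¬j ∨ ¬p)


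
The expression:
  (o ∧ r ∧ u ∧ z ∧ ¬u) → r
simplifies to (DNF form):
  True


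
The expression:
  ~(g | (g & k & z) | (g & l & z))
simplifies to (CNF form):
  ~g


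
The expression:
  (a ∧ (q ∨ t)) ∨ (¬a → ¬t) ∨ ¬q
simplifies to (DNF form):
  a ∨ ¬q ∨ ¬t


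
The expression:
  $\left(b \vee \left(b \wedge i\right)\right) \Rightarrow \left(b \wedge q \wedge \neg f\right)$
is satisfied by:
  {q: True, b: False, f: False}
  {q: False, b: False, f: False}
  {f: True, q: True, b: False}
  {f: True, q: False, b: False}
  {b: True, q: True, f: False}


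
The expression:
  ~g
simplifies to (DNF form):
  ~g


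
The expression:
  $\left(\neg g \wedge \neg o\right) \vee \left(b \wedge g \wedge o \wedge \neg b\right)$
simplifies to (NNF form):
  $\neg g \wedge \neg o$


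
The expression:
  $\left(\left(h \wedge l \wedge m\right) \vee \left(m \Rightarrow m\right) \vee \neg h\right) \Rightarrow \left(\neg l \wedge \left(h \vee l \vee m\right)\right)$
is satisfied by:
  {m: True, h: True, l: False}
  {m: True, h: False, l: False}
  {h: True, m: False, l: False}


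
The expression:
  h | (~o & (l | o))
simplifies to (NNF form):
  h | (l & ~o)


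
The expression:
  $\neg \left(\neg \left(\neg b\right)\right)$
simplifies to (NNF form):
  $\neg b$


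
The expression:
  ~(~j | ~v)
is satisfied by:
  {j: True, v: True}


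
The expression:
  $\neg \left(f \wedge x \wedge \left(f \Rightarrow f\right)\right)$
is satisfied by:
  {x: False, f: False}
  {f: True, x: False}
  {x: True, f: False}


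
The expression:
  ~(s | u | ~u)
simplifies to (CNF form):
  False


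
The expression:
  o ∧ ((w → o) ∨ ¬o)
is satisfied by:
  {o: True}


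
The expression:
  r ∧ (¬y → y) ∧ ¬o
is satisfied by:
  {r: True, y: True, o: False}


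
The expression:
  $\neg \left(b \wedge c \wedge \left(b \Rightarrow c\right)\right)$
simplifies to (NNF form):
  $\neg b \vee \neg c$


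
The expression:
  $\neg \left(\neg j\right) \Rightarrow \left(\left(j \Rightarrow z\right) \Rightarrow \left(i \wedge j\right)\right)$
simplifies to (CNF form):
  $i \vee \neg j \vee \neg z$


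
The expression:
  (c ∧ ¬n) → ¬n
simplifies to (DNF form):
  True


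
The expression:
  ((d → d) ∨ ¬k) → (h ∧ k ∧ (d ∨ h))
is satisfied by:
  {h: True, k: True}


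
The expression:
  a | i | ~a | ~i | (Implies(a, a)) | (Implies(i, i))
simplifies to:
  True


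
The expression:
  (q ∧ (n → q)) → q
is always true.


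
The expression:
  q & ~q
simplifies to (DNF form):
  False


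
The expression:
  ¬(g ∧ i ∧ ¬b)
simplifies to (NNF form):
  b ∨ ¬g ∨ ¬i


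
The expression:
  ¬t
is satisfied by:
  {t: False}


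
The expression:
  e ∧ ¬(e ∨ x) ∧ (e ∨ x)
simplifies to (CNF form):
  False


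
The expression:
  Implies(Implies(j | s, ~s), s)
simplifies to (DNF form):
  s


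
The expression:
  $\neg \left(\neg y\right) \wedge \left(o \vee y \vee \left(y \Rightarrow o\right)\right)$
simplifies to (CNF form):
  $y$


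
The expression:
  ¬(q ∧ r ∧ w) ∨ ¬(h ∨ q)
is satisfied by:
  {w: False, q: False, r: False}
  {r: True, w: False, q: False}
  {q: True, w: False, r: False}
  {r: True, q: True, w: False}
  {w: True, r: False, q: False}
  {r: True, w: True, q: False}
  {q: True, w: True, r: False}


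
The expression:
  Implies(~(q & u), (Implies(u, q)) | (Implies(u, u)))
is always true.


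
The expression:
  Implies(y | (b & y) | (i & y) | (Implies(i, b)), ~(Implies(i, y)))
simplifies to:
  i & ~y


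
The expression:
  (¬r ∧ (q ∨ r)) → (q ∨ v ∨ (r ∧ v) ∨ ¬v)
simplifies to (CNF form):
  True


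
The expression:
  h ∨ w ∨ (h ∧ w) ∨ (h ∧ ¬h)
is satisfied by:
  {h: True, w: True}
  {h: True, w: False}
  {w: True, h: False}


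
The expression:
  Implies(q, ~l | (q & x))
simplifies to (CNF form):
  x | ~l | ~q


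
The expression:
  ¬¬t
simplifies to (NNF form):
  t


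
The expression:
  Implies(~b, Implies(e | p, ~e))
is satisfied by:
  {b: True, e: False}
  {e: False, b: False}
  {e: True, b: True}


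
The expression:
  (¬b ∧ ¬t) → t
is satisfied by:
  {b: True, t: True}
  {b: True, t: False}
  {t: True, b: False}


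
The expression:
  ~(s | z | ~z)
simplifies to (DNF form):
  False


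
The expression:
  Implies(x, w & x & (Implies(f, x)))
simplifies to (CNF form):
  w | ~x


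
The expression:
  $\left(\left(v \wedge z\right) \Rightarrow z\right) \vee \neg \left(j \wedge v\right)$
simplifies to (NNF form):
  $\text{True}$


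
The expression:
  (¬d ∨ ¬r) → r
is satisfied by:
  {r: True}


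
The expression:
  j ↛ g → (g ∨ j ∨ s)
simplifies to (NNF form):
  True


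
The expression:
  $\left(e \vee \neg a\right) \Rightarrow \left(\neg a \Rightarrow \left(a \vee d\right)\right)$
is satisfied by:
  {a: True, d: True}
  {a: True, d: False}
  {d: True, a: False}


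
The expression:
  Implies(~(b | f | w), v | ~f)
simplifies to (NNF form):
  True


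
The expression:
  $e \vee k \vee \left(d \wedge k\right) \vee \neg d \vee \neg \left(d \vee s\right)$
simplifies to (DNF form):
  $e \vee k \vee \neg d$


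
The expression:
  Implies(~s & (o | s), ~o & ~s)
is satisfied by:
  {s: True, o: False}
  {o: False, s: False}
  {o: True, s: True}


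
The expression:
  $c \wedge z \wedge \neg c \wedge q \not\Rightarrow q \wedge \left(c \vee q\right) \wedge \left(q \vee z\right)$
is never true.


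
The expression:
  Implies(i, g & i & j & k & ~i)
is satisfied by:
  {i: False}


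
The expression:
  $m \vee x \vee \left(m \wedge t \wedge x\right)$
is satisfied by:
  {x: True, m: True}
  {x: True, m: False}
  {m: True, x: False}


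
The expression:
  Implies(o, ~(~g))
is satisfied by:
  {g: True, o: False}
  {o: False, g: False}
  {o: True, g: True}


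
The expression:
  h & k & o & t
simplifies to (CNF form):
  h & k & o & t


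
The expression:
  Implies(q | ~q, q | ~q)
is always true.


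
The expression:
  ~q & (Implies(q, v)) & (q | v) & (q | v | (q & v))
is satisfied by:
  {v: True, q: False}


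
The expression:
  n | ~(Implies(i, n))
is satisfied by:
  {i: True, n: True}
  {i: True, n: False}
  {n: True, i: False}


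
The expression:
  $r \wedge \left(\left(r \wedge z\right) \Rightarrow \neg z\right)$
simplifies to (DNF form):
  $r \wedge \neg z$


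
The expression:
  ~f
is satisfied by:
  {f: False}


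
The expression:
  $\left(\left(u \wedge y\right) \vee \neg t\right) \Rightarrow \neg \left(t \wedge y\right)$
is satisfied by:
  {u: False, t: False, y: False}
  {y: True, u: False, t: False}
  {t: True, u: False, y: False}
  {y: True, t: True, u: False}
  {u: True, y: False, t: False}
  {y: True, u: True, t: False}
  {t: True, u: True, y: False}


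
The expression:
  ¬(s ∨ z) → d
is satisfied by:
  {d: True, z: True, s: True}
  {d: True, z: True, s: False}
  {d: True, s: True, z: False}
  {d: True, s: False, z: False}
  {z: True, s: True, d: False}
  {z: True, s: False, d: False}
  {s: True, z: False, d: False}


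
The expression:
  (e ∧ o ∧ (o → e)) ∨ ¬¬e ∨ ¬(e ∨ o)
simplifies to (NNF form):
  e ∨ ¬o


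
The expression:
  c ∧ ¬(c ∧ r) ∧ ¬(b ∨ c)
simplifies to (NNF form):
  False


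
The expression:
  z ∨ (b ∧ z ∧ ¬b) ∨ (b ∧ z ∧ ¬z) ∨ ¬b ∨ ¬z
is always true.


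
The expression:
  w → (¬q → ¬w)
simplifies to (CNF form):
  q ∨ ¬w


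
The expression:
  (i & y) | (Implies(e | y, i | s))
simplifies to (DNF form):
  i | s | (~e & ~y)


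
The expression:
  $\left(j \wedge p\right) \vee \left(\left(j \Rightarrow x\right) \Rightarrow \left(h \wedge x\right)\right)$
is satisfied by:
  {j: True, p: True, h: True, x: False}
  {j: True, p: True, h: False, x: False}
  {j: True, h: True, p: False, x: False}
  {j: True, h: False, p: False, x: False}
  {x: True, j: True, p: True, h: True}
  {x: True, j: True, p: True, h: False}
  {x: True, j: True, p: False, h: True}
  {p: True, x: True, h: True, j: False}
  {p: False, x: True, h: True, j: False}
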